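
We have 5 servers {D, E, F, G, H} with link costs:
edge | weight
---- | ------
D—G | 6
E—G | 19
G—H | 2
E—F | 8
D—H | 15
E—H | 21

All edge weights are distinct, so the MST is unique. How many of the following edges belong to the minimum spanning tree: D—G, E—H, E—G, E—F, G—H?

Sort edges by weight, then run Kruskal:
G—H (2): add. Components now {D} {E} {F} {G,H}
D—G (6): add. Components now {D,G,H} {E} {F}
E—F (8): add. Components now {D,G,H} {E,F}
D—H (15): skip — D and H already connected.
E—G (19): add. Components now {D,E,F,G,H}
MST edge set: {G—H, D—G, E—F, E—G}.
Of the listed edges, {D—G, E—G, E—F, G—H} are in the MST → 4.

4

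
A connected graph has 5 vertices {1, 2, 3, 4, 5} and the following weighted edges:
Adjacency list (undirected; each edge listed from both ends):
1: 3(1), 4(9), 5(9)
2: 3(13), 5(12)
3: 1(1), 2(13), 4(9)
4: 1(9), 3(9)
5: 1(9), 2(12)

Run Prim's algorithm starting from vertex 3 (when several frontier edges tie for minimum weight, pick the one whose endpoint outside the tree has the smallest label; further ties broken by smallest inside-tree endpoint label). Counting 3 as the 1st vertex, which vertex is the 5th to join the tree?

2

Prim's algorithm from 3:
Step 1: frontier [1-3 1, 3-4 9, 2-3 13] → take 1-3 (1); add 1.
Step 2: frontier [1-4 9, 1-5 9, 3-4 9, 2-3 13] → take 1-4 (9); add 4.
Step 3: frontier [1-5 9, 2-3 13] → take 1-5 (9); add 5.
Step 4: frontier [2-3 13, 2-5 12] → take 2-5 (12); add 2.
Vertex order: 3, 1, 4, 5, 2. The 5th vertex is 2.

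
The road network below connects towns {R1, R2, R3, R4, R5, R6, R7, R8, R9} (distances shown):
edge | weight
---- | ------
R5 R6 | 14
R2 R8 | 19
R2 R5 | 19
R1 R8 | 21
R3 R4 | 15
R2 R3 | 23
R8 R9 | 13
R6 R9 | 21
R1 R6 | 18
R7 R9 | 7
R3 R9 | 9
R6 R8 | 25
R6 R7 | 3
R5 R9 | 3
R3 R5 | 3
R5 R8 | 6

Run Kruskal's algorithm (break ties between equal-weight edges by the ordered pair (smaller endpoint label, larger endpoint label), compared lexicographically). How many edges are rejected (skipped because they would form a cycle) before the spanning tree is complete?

Kruskal's algorithm — process edges by increasing weight (ties by edge label):
R3 R5 (3): add — endpoints in different components.
R5 R9 (3): add — endpoints in different components.
R6 R7 (3): add — endpoints in different components.
R5 R8 (6): add — endpoints in different components.
R7 R9 (7): add — endpoints in different components.
R3 R9 (9): skip — R9 and R3 already connected.
R8 R9 (13): skip — R9 and R8 already connected.
R5 R6 (14): skip — R6 and R5 already connected.
R3 R4 (15): add — endpoints in different components.
R1 R6 (18): add — endpoints in different components.
R2 R5 (19): add — endpoints in different components.
Edges rejected before the tree was complete: 3.

3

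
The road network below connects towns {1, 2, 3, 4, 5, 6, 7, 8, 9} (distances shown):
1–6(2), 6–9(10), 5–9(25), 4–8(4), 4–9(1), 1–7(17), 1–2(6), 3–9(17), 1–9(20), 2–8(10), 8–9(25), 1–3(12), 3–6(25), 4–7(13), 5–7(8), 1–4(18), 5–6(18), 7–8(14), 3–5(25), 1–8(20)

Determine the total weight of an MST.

56

Kruskal: consider edges lightest-first.
4–9 (1): add — endpoints in different components.
1–6 (2): add — endpoints in different components.
4–8 (4): add — endpoints in different components.
1–2 (6): add — endpoints in different components.
5–7 (8): add — endpoints in different components.
2–8 (10): add — endpoints in different components.
6–9 (10): skip — 6 and 9 already connected.
1–3 (12): add — endpoints in different components.
4–7 (13): add — endpoints in different components.
MST edges: 4–9, 1–6, 4–8, 1–2, 5–7, 2–8, 1–3, 4–7; total weight 1+2+4+6+8+10+12+13 = 56.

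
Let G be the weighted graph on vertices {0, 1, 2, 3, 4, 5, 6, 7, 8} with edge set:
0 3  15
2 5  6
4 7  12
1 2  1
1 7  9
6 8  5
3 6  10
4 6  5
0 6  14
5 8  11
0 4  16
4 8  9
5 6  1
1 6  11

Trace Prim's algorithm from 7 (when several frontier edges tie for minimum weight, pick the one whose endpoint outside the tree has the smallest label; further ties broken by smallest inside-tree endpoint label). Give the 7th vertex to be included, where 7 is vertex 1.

8

Prim's algorithm from 7:
Step 1: frontier [1 7 9, 4 7 12] → take 1 7 (9); add 1.
Step 2: frontier [1 2 1, 1 6 11, 4 7 12] → take 1 2 (1); add 2.
Step 3: frontier [1 6 11, 2 5 6, 4 7 12] → take 2 5 (6); add 5.
Step 4: frontier [1 6 11, 5 6 1, 5 8 11, 4 7 12] → take 5 6 (1); add 6.
Step 5: frontier [5 8 11, 4 6 5, 6 8 5, 3 6 10, 0 6 14, 4 7 12] → take 4 6 (5); add 4.
Step 6: frontier [4 8 9, 0 4 16, 5 8 11, 6 8 5, 3 6 10, 0 6 14] → take 6 8 (5); add 8.
Step 7: frontier [0 4 16, 3 6 10, 0 6 14] → take 3 6 (10); add 3.
Step 8: frontier [0 3 15, 0 4 16, 0 6 14] → take 0 6 (14); add 0.
Vertex order: 7, 1, 2, 5, 6, 4, 8, 3, 0. The 7th vertex is 8.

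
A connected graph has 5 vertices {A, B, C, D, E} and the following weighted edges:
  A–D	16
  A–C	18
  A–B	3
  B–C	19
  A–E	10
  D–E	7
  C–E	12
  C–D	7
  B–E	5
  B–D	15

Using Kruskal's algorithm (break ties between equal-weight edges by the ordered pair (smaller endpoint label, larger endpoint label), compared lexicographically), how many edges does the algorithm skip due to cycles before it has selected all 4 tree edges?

Kruskal's algorithm — process edges by increasing weight (ties by edge label):
A–B (3): add. Components now {A,B} {C} {D} {E}
B–E (5): add. Components now {A,B,E} {C} {D}
C–D (7): add. Components now {A,B,E} {C,D}
D–E (7): add. Components now {A,B,C,D,E}
Edges rejected before the tree was complete: 0.

0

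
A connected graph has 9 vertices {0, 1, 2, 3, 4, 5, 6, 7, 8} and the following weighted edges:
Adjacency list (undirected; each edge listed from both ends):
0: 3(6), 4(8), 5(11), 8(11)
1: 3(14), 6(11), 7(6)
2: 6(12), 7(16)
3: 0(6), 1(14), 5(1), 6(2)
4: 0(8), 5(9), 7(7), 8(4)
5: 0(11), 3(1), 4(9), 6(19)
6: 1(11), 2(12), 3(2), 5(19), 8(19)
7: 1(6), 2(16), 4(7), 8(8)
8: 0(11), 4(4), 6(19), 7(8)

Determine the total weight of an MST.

Kruskal: consider edges lightest-first.
3—5 (1): add — endpoints in different components.
3—6 (2): add — endpoints in different components.
4—8 (4): add — endpoints in different components.
0—3 (6): add — endpoints in different components.
1—7 (6): add — endpoints in different components.
4—7 (7): add — endpoints in different components.
0—4 (8): add — endpoints in different components.
7—8 (8): skip — 7 and 8 already connected.
4—5 (9): skip — 4 and 5 already connected.
0—5 (11): skip — 0 and 5 already connected.
0—8 (11): skip — 0 and 8 already connected.
1—6 (11): skip — 1 and 6 already connected.
2—6 (12): add — endpoints in different components.
MST edges: 3—5, 3—6, 4—8, 0—3, 1—7, 4—7, 0—4, 2—6; total weight 1+2+4+6+6+7+8+12 = 46.

46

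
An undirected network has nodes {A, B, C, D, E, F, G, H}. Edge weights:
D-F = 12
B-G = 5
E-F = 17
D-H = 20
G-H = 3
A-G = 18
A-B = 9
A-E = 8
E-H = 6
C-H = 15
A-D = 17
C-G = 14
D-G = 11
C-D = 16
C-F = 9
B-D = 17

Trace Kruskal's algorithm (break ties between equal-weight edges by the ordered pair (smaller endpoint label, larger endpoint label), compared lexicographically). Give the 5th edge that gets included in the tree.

C-F

Kruskal: consider edges lightest-first.
G-H (3): add — endpoints in different components.
B-G (5): add — endpoints in different components.
E-H (6): add — endpoints in different components.
A-E (8): add — endpoints in different components.
A-B (9): skip — A and B already connected.
C-F (9): add — endpoints in different components.
D-G (11): add — endpoints in different components.
D-F (12): add — endpoints in different components.
The 5th edge added is C-F.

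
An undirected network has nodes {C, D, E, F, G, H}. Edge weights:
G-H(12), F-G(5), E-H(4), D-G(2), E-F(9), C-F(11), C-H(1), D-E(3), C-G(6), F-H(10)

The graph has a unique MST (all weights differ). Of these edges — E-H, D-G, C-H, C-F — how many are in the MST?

Kruskal's algorithm — process edges by increasing weight (ties by edge label):
C-H (1): add — endpoints in different components.
D-G (2): add — endpoints in different components.
D-E (3): add — endpoints in different components.
E-H (4): add — endpoints in different components.
F-G (5): add — endpoints in different components.
MST edge set: {C-H, D-G, D-E, E-H, F-G}.
Of the listed edges, {E-H, D-G, C-H} are in the MST → 3.

3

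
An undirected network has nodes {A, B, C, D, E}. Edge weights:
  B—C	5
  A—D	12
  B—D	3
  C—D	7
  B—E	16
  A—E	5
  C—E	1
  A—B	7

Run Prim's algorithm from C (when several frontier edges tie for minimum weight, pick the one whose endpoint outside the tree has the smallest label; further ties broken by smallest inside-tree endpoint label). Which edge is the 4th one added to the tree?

B-D

Prim, starting at C.
Step 1: cheapest edge leaving the tree is C—E (1); add E.
Step 2: cheapest edge leaving the tree is A—E (5); add A.
Step 3: cheapest edge leaving the tree is B—C (5); add B.
Step 4: cheapest edge leaving the tree is B—D (3); add D.
The 4th edge added is B—D.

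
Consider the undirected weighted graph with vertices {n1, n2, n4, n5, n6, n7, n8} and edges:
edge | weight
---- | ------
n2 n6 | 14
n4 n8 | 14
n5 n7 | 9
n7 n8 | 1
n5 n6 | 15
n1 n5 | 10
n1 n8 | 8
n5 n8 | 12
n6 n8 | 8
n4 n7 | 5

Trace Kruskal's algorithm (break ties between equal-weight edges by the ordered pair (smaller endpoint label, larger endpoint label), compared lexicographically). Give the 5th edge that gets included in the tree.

n5-n7

Sort edges by weight, then run Kruskal:
n7 n8 (1): add. Components now {n7,n8} {n1} {n5} {n2} {n6} {n4}
n4 n7 (5): add. Components now {n4,n7,n8} {n1} {n5} {n2} {n6}
n1 n8 (8): add. Components now {n1,n4,n7,n8} {n5} {n2} {n6}
n6 n8 (8): add. Components now {n1,n4,n6,n7,n8} {n5} {n2}
n5 n7 (9): add. Components now {n1,n4,n5,n6,n7,n8} {n2}
n1 n5 (10): skip — n1 and n5 already connected.
n5 n8 (12): skip — n5 and n8 already connected.
n2 n6 (14): add. Components now {n1,n2,n4,n5,n6,n7,n8}
The 5th edge added is n5 n7.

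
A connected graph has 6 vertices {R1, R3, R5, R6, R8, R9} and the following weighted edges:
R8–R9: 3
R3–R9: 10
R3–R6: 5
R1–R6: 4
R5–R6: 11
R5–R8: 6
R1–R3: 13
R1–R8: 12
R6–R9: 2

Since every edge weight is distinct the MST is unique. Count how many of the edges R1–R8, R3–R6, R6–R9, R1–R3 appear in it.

Sort edges by weight, then run Kruskal:
R6–R9 (2): add. Components now {R5} {R3} {R6,R9} {R1} {R8}
R8–R9 (3): add. Components now {R5} {R3} {R6,R8,R9} {R1}
R1–R6 (4): add. Components now {R5} {R3} {R1,R6,R8,R9}
R3–R6 (5): add. Components now {R5} {R1,R3,R6,R8,R9}
R5–R8 (6): add. Components now {R1,R3,R5,R6,R8,R9}
MST edge set: {R6–R9, R8–R9, R1–R6, R3–R6, R5–R8}.
Of the listed edges, {R3–R6, R6–R9} are in the MST → 2.

2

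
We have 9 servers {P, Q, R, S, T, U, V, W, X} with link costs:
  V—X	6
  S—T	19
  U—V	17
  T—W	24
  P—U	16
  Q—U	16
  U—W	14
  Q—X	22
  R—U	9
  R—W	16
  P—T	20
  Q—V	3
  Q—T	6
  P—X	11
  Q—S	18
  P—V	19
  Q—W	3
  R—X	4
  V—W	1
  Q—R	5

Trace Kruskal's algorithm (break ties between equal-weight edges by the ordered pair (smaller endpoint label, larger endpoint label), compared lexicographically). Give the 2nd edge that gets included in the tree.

Q-V

Kruskal: consider edges lightest-first.
V—W (1): add — endpoints in different components.
Q—V (3): add — endpoints in different components.
Q—W (3): skip — Q and W already connected.
R—X (4): add — endpoints in different components.
Q—R (5): add — endpoints in different components.
Q—T (6): add — endpoints in different components.
V—X (6): skip — V and X already connected.
R—U (9): add — endpoints in different components.
P—X (11): add — endpoints in different components.
U—W (14): skip — U and W already connected.
P—U (16): skip — U and P already connected.
Q—U (16): skip — U and Q already connected.
R—W (16): skip — R and W already connected.
U—V (17): skip — U and V already connected.
Q—S (18): add — endpoints in different components.
The 2nd edge added is Q—V.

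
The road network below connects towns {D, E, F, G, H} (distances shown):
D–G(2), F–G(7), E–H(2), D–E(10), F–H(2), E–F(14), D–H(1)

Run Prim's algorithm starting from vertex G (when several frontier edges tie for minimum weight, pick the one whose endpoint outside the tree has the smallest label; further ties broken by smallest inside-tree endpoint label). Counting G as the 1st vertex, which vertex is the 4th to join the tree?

E

Prim's algorithm from G:
Step 1: cheapest edge leaving the tree is D–G (2); add D.
Step 2: cheapest edge leaving the tree is D–H (1); add H.
Step 3: cheapest edge leaving the tree is E–H (2); add E.
Step 4: cheapest edge leaving the tree is F–H (2); add F.
Vertex order: G, D, H, E, F. The 4th vertex is E.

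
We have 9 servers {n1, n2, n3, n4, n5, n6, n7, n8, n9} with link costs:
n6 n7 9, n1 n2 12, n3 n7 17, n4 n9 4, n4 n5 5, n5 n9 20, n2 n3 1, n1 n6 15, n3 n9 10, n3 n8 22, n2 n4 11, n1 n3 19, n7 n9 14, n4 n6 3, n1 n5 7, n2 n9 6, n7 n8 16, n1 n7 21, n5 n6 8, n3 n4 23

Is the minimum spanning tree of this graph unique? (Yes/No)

Yes

Kruskal's algorithm — process edges by increasing weight (ties by edge label):
n2 n3 (1): add — endpoints in different components.
n4 n6 (3): add — endpoints in different components.
n4 n9 (4): add — endpoints in different components.
n4 n5 (5): add — endpoints in different components.
n2 n9 (6): add — endpoints in different components.
n1 n5 (7): add — endpoints in different components.
n5 n6 (8): skip — n6 and n5 already connected.
n6 n7 (9): add — endpoints in different components.
n3 n9 (10): skip — n3 and n9 already connected.
n2 n4 (11): skip — n4 and n2 already connected.
n1 n2 (12): skip — n1 and n2 already connected.
n7 n9 (14): skip — n7 and n9 already connected.
n1 n6 (15): skip — n1 and n6 already connected.
n7 n8 (16): add — endpoints in different components.
Every non-tree edge has weight strictly greater than the heaviest edge on the tree path between its endpoints, so the MST is unique.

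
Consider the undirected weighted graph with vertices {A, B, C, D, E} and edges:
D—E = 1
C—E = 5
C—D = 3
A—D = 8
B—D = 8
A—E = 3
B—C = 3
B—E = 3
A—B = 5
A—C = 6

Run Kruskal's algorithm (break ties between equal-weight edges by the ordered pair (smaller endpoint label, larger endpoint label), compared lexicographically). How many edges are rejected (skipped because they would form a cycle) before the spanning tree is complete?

0

Kruskal: consider edges lightest-first.
D—E (1): add — endpoints in different components.
A—E (3): add — endpoints in different components.
B—C (3): add — endpoints in different components.
B—E (3): add — endpoints in different components.
Edges rejected before the tree was complete: 0.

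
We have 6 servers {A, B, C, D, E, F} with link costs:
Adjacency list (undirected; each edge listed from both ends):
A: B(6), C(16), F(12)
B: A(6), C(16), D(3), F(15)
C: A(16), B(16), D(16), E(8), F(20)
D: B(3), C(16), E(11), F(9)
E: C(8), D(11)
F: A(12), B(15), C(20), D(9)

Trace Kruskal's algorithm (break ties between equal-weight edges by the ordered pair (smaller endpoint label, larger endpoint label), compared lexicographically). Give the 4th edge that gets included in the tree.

Sort edges by weight, then run Kruskal:
B–D (3): add — endpoints in different components.
A–B (6): add — endpoints in different components.
C–E (8): add — endpoints in different components.
D–F (9): add — endpoints in different components.
D–E (11): add — endpoints in different components.
The 4th edge added is D–F.

D-F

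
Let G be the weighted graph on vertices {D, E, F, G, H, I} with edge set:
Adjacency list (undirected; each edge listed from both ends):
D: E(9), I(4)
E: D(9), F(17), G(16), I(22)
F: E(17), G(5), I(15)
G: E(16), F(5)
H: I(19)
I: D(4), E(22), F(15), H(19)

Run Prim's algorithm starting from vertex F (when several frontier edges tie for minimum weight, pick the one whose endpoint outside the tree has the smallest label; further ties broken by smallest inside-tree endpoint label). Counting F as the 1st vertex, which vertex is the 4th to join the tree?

Prim, starting at F.
Step 1: cheapest edge leaving the tree is F–G (5); add G.
Step 2: cheapest edge leaving the tree is F–I (15); add I.
Step 3: cheapest edge leaving the tree is D–I (4); add D.
Step 4: cheapest edge leaving the tree is D–E (9); add E.
Step 5: cheapest edge leaving the tree is H–I (19); add H.
Vertex order: F, G, I, D, E, H. The 4th vertex is D.

D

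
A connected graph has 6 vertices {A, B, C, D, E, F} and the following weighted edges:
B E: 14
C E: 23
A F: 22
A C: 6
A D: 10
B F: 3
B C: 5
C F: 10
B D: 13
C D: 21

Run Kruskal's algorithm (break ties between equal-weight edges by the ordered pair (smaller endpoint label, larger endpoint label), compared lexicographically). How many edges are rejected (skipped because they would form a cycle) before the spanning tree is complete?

Kruskal's algorithm — process edges by increasing weight (ties by edge label):
B F (3): add — endpoints in different components.
B C (5): add — endpoints in different components.
A C (6): add — endpoints in different components.
A D (10): add — endpoints in different components.
C F (10): skip — C and F already connected.
B D (13): skip — B and D already connected.
B E (14): add — endpoints in different components.
Edges rejected before the tree was complete: 2.

2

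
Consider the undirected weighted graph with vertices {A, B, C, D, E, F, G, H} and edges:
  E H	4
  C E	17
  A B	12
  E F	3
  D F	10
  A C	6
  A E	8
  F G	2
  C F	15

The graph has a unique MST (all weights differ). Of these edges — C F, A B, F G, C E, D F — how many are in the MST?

3

Kruskal: consider edges lightest-first.
F G (2): add — endpoints in different components.
E F (3): add — endpoints in different components.
E H (4): add — endpoints in different components.
A C (6): add — endpoints in different components.
A E (8): add — endpoints in different components.
D F (10): add — endpoints in different components.
A B (12): add — endpoints in different components.
MST edge set: {F G, E F, E H, A C, A E, D F, A B}.
Of the listed edges, {A B, F G, D F} are in the MST → 3.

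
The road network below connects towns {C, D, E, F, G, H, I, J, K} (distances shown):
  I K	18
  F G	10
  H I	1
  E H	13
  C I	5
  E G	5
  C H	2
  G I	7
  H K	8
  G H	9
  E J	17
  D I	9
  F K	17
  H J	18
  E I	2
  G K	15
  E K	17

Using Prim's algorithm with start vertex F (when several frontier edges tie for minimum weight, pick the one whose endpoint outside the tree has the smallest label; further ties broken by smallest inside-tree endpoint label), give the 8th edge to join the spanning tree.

E-J

Prim, starting at F.
Step 1: cheapest edge leaving the tree is F G (10); add G.
Step 2: cheapest edge leaving the tree is E G (5); add E.
Step 3: cheapest edge leaving the tree is E I (2); add I.
Step 4: cheapest edge leaving the tree is H I (1); add H.
Step 5: cheapest edge leaving the tree is C H (2); add C.
Step 6: cheapest edge leaving the tree is H K (8); add K.
Step 7: cheapest edge leaving the tree is D I (9); add D.
Step 8: cheapest edge leaving the tree is E J (17); add J.
The 8th edge added is E J.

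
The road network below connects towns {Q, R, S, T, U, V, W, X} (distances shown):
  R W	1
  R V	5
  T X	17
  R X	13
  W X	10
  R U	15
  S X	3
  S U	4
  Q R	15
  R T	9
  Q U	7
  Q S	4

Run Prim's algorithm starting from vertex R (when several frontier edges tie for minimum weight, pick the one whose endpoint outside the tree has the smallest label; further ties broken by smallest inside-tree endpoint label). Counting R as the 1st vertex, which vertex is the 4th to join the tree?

T

Grow the tree from R using Prim:
Step 1: frontier [R W 1, R V 5, R T 9, R X 13, Q R 15, R U 15] → take R W (1); add W.
Step 2: frontier [R V 5, R T 9, R X 13, Q R 15, R U 15, W X 10] → take R V (5); add V.
Step 3: frontier [R T 9, R X 13, Q R 15, R U 15, W X 10] → take R T (9); add T.
Step 4: frontier [R X 13, Q R 15, R U 15, T X 17, W X 10] → take W X (10); add X.
Step 5: frontier [Q R 15, R U 15, S X 3] → take S X (3); add S.
Step 6: frontier [Q R 15, R U 15, Q S 4, S U 4] → take Q S (4); add Q.
Step 7: frontier [Q U 7, R U 15, S U 4] → take S U (4); add U.
Vertex order: R, W, V, T, X, S, Q, U. The 4th vertex is T.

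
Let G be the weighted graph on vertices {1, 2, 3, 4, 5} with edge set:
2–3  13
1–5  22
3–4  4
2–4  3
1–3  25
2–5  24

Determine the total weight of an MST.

Kruskal: consider edges lightest-first.
2–4 (3): add. Components now {1} {2,4} {3} {5}
3–4 (4): add. Components now {1} {2,3,4} {5}
2–3 (13): skip — 2 and 3 already connected.
1–5 (22): add. Components now {1,5} {2,3,4}
2–5 (24): add. Components now {1,2,3,4,5}
MST edges: 2–4, 3–4, 1–5, 2–5; total weight 3+4+22+24 = 53.

53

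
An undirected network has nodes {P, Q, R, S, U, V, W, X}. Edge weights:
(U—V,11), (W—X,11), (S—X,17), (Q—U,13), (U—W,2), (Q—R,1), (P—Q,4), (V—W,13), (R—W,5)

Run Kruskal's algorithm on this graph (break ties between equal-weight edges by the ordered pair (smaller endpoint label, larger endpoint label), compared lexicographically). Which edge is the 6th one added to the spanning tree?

Kruskal: consider edges lightest-first.
Q—R (1): add — endpoints in different components.
U—W (2): add — endpoints in different components.
P—Q (4): add — endpoints in different components.
R—W (5): add — endpoints in different components.
U—V (11): add — endpoints in different components.
W—X (11): add — endpoints in different components.
Q—U (13): skip — Q and U already connected.
V—W (13): skip — V and W already connected.
S—X (17): add — endpoints in different components.
The 6th edge added is W—X.

W-X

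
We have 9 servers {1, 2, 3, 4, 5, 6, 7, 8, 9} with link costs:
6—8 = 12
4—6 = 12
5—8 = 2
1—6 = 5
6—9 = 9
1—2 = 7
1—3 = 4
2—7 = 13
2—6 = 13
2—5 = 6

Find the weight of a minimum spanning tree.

58

Prim's algorithm from 6:
Step 1: cheapest edge leaving the tree is 1—6 (5); add 1.
Step 2: cheapest edge leaving the tree is 1—3 (4); add 3.
Step 3: cheapest edge leaving the tree is 1—2 (7); add 2.
Step 4: cheapest edge leaving the tree is 2—5 (6); add 5.
Step 5: cheapest edge leaving the tree is 5—8 (2); add 8.
Step 6: cheapest edge leaving the tree is 6—9 (9); add 9.
Step 7: cheapest edge leaving the tree is 4—6 (12); add 4.
Step 8: cheapest edge leaving the tree is 2—7 (13); add 7.
MST edges: 1—6, 1—3, 1—2, 2—5, 5—8, 6—9, 4—6, 2—7; total weight 5+4+7+6+2+9+12+13 = 58.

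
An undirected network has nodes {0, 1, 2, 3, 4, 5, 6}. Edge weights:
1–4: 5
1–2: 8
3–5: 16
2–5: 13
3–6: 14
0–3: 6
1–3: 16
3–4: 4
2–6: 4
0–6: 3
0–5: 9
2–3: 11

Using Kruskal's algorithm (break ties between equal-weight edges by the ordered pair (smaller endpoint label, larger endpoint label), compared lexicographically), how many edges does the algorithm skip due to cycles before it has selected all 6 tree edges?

1

Sort edges by weight, then run Kruskal:
0–6 (3): add. Components now {0,6} {1} {2} {3} {4} {5}
2–6 (4): add. Components now {0,2,6} {1} {3} {4} {5}
3–4 (4): add. Components now {0,2,6} {1} {3,4} {5}
1–4 (5): add. Components now {0,2,6} {1,3,4} {5}
0–3 (6): add. Components now {0,1,2,3,4,6} {5}
1–2 (8): skip — 1 and 2 already connected.
0–5 (9): add. Components now {0,1,2,3,4,5,6}
Edges rejected before the tree was complete: 1.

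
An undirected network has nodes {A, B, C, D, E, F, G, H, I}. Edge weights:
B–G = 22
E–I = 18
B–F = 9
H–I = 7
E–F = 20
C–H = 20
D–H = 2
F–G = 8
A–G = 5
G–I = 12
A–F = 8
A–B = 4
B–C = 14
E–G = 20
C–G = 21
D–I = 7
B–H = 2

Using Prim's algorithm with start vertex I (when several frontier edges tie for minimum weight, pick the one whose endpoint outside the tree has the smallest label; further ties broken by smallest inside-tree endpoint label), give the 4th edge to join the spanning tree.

Grow the tree from I using Prim:
Step 1: cheapest edge leaving the tree is D–I (7); add D.
Step 2: cheapest edge leaving the tree is D–H (2); add H.
Step 3: cheapest edge leaving the tree is B–H (2); add B.
Step 4: cheapest edge leaving the tree is A–B (4); add A.
Step 5: cheapest edge leaving the tree is A–G (5); add G.
Step 6: cheapest edge leaving the tree is A–F (8); add F.
Step 7: cheapest edge leaving the tree is B–C (14); add C.
Step 8: cheapest edge leaving the tree is E–I (18); add E.
The 4th edge added is A–B.

A-B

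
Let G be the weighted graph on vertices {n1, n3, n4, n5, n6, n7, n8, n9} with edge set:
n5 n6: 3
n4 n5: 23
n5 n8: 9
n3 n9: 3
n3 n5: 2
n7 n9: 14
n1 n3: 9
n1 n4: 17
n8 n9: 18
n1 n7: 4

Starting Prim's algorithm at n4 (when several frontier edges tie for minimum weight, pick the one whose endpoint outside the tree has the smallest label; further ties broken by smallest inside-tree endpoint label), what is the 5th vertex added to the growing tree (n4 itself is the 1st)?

Grow the tree from n4 using Prim:
Step 1: cheapest edge leaving the tree is n1 n4 (17); add n1.
Step 2: cheapest edge leaving the tree is n1 n7 (4); add n7.
Step 3: cheapest edge leaving the tree is n1 n3 (9); add n3.
Step 4: cheapest edge leaving the tree is n3 n5 (2); add n5.
Step 5: cheapest edge leaving the tree is n5 n6 (3); add n6.
Step 6: cheapest edge leaving the tree is n3 n9 (3); add n9.
Step 7: cheapest edge leaving the tree is n5 n8 (9); add n8.
Vertex order: n4, n1, n7, n3, n5, n6, n9, n8. The 5th vertex is n5.

n5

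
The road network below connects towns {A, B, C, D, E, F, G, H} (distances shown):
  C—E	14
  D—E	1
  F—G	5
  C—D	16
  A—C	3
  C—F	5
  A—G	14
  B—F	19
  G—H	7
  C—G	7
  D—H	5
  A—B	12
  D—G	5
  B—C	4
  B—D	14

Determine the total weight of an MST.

Prim, starting at G.
Step 1: cheapest edge leaving the tree is D—G (5); add D.
Step 2: cheapest edge leaving the tree is D—E (1); add E.
Step 3: cheapest edge leaving the tree is F—G (5); add F.
Step 4: cheapest edge leaving the tree is C—F (5); add C.
Step 5: cheapest edge leaving the tree is A—C (3); add A.
Step 6: cheapest edge leaving the tree is B—C (4); add B.
Step 7: cheapest edge leaving the tree is D—H (5); add H.
MST edges: D—G, D—E, F—G, C—F, A—C, B—C, D—H; total weight 5+1+5+5+3+4+5 = 28.

28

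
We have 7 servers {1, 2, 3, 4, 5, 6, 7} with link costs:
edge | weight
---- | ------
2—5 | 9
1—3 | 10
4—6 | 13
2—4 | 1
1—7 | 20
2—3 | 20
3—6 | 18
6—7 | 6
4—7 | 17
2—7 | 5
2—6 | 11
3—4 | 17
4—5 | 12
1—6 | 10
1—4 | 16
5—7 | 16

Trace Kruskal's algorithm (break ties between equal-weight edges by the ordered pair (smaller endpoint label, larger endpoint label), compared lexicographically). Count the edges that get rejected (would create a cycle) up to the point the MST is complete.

0

Sort edges by weight, then run Kruskal:
2—4 (1): add. Components now {1} {2,4} {3} {5} {6} {7}
2—7 (5): add. Components now {1} {2,4,7} {3} {5} {6}
6—7 (6): add. Components now {1} {2,4,6,7} {3} {5}
2—5 (9): add. Components now {1} {2,4,5,6,7} {3}
1—3 (10): add. Components now {1,3} {2,4,5,6,7}
1—6 (10): add. Components now {1,2,3,4,5,6,7}
Edges rejected before the tree was complete: 0.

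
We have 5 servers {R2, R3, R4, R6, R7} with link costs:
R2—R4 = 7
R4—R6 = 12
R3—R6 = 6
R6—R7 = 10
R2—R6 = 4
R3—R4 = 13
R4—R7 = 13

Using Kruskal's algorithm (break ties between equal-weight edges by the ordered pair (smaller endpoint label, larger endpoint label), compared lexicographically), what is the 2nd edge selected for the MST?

R3-R6

Kruskal: consider edges lightest-first.
R2—R6 (4): add — endpoints in different components.
R3—R6 (6): add — endpoints in different components.
R2—R4 (7): add — endpoints in different components.
R6—R7 (10): add — endpoints in different components.
The 2nd edge added is R3—R6.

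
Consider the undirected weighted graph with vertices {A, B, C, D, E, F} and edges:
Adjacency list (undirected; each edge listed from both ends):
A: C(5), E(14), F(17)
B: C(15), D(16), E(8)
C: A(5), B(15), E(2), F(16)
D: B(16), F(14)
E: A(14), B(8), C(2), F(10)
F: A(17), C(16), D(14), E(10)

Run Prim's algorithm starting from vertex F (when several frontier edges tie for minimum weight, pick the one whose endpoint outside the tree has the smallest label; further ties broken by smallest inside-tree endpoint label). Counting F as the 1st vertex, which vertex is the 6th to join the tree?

Prim, starting at F.
Step 1: cheapest edge leaving the tree is E-F (10); add E.
Step 2: cheapest edge leaving the tree is C-E (2); add C.
Step 3: cheapest edge leaving the tree is A-C (5); add A.
Step 4: cheapest edge leaving the tree is B-E (8); add B.
Step 5: cheapest edge leaving the tree is D-F (14); add D.
Vertex order: F, E, C, A, B, D. The 6th vertex is D.

D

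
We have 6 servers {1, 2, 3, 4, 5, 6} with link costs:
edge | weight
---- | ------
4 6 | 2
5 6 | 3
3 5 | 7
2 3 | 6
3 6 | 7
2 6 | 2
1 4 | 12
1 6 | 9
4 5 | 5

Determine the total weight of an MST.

Kruskal: consider edges lightest-first.
2 6 (2): add — endpoints in different components.
4 6 (2): add — endpoints in different components.
5 6 (3): add — endpoints in different components.
4 5 (5): skip — 4 and 5 already connected.
2 3 (6): add — endpoints in different components.
3 5 (7): skip — 3 and 5 already connected.
3 6 (7): skip — 3 and 6 already connected.
1 6 (9): add — endpoints in different components.
MST edges: 2 6, 4 6, 5 6, 2 3, 1 6; total weight 2+2+3+6+9 = 22.

22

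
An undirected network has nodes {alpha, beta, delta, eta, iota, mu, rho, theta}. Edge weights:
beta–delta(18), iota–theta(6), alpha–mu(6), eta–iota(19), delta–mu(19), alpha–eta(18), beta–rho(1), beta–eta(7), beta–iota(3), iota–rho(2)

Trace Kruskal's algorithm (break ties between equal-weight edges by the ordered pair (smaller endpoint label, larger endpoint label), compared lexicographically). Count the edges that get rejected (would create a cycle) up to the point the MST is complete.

Kruskal: consider edges lightest-first.
beta–rho (1): add — endpoints in different components.
iota–rho (2): add — endpoints in different components.
beta–iota (3): skip — beta and iota already connected.
alpha–mu (6): add — endpoints in different components.
iota–theta (6): add — endpoints in different components.
beta–eta (7): add — endpoints in different components.
alpha–eta (18): add — endpoints in different components.
beta–delta (18): add — endpoints in different components.
Edges rejected before the tree was complete: 1.

1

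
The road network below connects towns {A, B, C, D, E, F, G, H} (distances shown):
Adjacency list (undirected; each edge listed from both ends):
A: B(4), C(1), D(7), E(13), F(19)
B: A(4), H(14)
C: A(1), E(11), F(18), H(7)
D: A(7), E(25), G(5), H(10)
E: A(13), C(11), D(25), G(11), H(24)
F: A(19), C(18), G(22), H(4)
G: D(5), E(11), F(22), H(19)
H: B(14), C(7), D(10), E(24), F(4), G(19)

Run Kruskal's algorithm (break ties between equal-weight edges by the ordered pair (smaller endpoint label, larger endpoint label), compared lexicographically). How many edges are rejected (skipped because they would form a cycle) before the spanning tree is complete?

1

Sort edges by weight, then run Kruskal:
A C (1): add — endpoints in different components.
A B (4): add — endpoints in different components.
F H (4): add — endpoints in different components.
D G (5): add — endpoints in different components.
A D (7): add — endpoints in different components.
C H (7): add — endpoints in different components.
D H (10): skip — D and H already connected.
C E (11): add — endpoints in different components.
Edges rejected before the tree was complete: 1.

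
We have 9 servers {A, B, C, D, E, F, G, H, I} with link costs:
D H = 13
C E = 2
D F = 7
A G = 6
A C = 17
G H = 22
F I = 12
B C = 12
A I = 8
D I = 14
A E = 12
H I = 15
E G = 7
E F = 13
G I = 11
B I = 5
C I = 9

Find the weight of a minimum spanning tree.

60

Kruskal's algorithm — process edges by increasing weight (ties by edge label):
C E (2): add — endpoints in different components.
B I (5): add — endpoints in different components.
A G (6): add — endpoints in different components.
D F (7): add — endpoints in different components.
E G (7): add — endpoints in different components.
A I (8): add — endpoints in different components.
C I (9): skip — C and I already connected.
G I (11): skip — G and I already connected.
A E (12): skip — A and E already connected.
B C (12): skip — B and C already connected.
F I (12): add — endpoints in different components.
D H (13): add — endpoints in different components.
MST edges: C E, B I, A G, D F, E G, A I, F I, D H; total weight 2+5+6+7+7+8+12+13 = 60.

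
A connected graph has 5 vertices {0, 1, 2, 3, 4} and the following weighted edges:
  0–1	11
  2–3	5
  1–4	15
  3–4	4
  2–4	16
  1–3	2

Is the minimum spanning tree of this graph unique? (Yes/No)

Yes

Kruskal: consider edges lightest-first.
1–3 (2): add. Components now {0} {1,3} {2} {4}
3–4 (4): add. Components now {0} {1,3,4} {2}
2–3 (5): add. Components now {0} {1,2,3,4}
0–1 (11): add. Components now {0,1,2,3,4}
Every non-tree edge has weight strictly greater than the heaviest edge on the tree path between its endpoints, so the MST is unique.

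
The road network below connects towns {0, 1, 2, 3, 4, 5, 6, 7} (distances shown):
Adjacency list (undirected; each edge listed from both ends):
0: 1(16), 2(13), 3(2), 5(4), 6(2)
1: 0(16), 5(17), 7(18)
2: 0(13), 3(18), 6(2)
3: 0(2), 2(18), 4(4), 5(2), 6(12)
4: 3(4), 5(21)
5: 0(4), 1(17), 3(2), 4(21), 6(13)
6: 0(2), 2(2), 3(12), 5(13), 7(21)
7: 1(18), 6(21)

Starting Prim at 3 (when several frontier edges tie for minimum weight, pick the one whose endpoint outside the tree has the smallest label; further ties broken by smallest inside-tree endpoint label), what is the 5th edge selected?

3-4

Grow the tree from 3 using Prim:
Step 1: cheapest edge leaving the tree is 0 3 (2); add 0.
Step 2: cheapest edge leaving the tree is 3 5 (2); add 5.
Step 3: cheapest edge leaving the tree is 0 6 (2); add 6.
Step 4: cheapest edge leaving the tree is 2 6 (2); add 2.
Step 5: cheapest edge leaving the tree is 3 4 (4); add 4.
Step 6: cheapest edge leaving the tree is 0 1 (16); add 1.
Step 7: cheapest edge leaving the tree is 1 7 (18); add 7.
The 5th edge added is 3 4.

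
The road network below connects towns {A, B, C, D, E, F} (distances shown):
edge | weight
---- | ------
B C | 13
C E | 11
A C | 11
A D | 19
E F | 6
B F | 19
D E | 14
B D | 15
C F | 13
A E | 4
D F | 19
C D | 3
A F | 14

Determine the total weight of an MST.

Prim's algorithm from F:
Step 1: frontier [E F 6, C F 13, A F 14, B F 19, D F 19] → take E F (6); add E.
Step 2: frontier [A E 4, C E 11, D E 14, C F 13, A F 14, B F 19, D F 19] → take A E (4); add A.
Step 3: frontier [A C 11, A D 19, C E 11, D E 14, C F 13, B F 19, D F 19] → take A C (11); add C.
Step 4: frontier [A D 19, C D 3, B C 13, D E 14, B F 19, D F 19] → take C D (3); add D.
Step 5: frontier [B C 13, B D 15, B F 19] → take B C (13); add B.
MST edges: E F, A E, A C, C D, B C; total weight 6+4+11+3+13 = 37.

37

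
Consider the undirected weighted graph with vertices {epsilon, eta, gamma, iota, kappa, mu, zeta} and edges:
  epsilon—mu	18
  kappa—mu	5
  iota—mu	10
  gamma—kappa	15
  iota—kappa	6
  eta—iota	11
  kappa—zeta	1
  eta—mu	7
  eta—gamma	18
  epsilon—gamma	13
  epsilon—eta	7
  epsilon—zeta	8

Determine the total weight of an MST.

Prim, starting at iota.
Step 1: cheapest edge leaving the tree is iota—kappa (6); add kappa.
Step 2: cheapest edge leaving the tree is kappa—zeta (1); add zeta.
Step 3: cheapest edge leaving the tree is kappa—mu (5); add mu.
Step 4: cheapest edge leaving the tree is eta—mu (7); add eta.
Step 5: cheapest edge leaving the tree is epsilon—eta (7); add epsilon.
Step 6: cheapest edge leaving the tree is epsilon—gamma (13); add gamma.
MST edges: iota—kappa, kappa—zeta, kappa—mu, eta—mu, epsilon—eta, epsilon—gamma; total weight 6+1+5+7+7+13 = 39.

39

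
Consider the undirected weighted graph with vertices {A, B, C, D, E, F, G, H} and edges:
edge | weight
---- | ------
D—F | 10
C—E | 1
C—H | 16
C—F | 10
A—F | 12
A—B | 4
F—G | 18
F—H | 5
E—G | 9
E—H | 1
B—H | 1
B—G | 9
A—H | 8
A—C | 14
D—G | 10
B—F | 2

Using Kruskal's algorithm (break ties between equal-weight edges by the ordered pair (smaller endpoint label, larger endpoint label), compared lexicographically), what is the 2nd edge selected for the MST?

C-E

Sort edges by weight, then run Kruskal:
B—H (1): add — endpoints in different components.
C—E (1): add — endpoints in different components.
E—H (1): add — endpoints in different components.
B—F (2): add — endpoints in different components.
A—B (4): add — endpoints in different components.
F—H (5): skip — F and H already connected.
A—H (8): skip — A and H already connected.
B—G (9): add — endpoints in different components.
E—G (9): skip — E and G already connected.
C—F (10): skip — C and F already connected.
D—F (10): add — endpoints in different components.
The 2nd edge added is C—E.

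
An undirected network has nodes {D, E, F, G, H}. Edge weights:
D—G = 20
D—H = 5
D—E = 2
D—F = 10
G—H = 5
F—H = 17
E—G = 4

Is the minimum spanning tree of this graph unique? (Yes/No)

Kruskal's algorithm — process edges by increasing weight (ties by edge label):
D—E (2): add. Components now {D,E} {F} {G} {H}
E—G (4): add. Components now {D,E,G} {F} {H}
D—H (5): add. Components now {D,E,G,H} {F}
G—H (5): skip — G and H already connected.
D—F (10): add. Components now {D,E,F,G,H}
Non-tree edge G—H has weight 5, equal to the heaviest edge on its tree cycle — swapping gives another MST of the same weight. Not unique.

No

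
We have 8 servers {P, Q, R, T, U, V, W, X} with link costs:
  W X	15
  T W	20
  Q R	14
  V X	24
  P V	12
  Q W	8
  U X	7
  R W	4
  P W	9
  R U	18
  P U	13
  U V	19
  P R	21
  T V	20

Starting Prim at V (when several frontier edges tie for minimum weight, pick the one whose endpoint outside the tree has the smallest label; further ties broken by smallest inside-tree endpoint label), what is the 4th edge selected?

Q-W

Grow the tree from V using Prim:
Step 1: frontier [P V 12, U V 19, T V 20, V X 24] → take P V (12); add P.
Step 2: frontier [P W 9, P U 13, P R 21, U V 19, T V 20, V X 24] → take P W (9); add W.
Step 3: frontier [P U 13, P R 21, U V 19, T V 20, V X 24, R W 4, Q W 8, W X 15, T W 20] → take R W (4); add R.
Step 4: frontier [P U 13, Q R 14, R U 18, U V 19, T V 20, V X 24, Q W 8, W X 15, T W 20] → take Q W (8); add Q.
Step 5: frontier [P U 13, R U 18, U V 19, T V 20, V X 24, W X 15, T W 20] → take P U (13); add U.
Step 6: frontier [U X 7, T V 20, V X 24, W X 15, T W 20] → take U X (7); add X.
Step 7: frontier [T V 20, T W 20] → take T V (20); add T.
The 4th edge added is Q W.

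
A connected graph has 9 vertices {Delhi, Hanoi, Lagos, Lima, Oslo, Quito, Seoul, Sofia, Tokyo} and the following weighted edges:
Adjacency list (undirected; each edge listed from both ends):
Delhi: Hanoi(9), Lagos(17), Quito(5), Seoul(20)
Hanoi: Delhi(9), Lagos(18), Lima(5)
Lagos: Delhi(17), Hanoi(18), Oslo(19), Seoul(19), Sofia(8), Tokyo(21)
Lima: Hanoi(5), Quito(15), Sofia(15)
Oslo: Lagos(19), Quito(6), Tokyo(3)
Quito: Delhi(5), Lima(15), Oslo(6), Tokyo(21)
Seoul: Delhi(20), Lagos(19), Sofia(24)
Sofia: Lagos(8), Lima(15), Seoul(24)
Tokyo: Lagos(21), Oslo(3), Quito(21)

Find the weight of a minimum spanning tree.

70

Grow the tree from Oslo using Prim:
Step 1: cheapest edge leaving the tree is Oslo–Tokyo (3); add Tokyo.
Step 2: cheapest edge leaving the tree is Oslo–Quito (6); add Quito.
Step 3: cheapest edge leaving the tree is Delhi–Quito (5); add Delhi.
Step 4: cheapest edge leaving the tree is Delhi–Hanoi (9); add Hanoi.
Step 5: cheapest edge leaving the tree is Hanoi–Lima (5); add Lima.
Step 6: cheapest edge leaving the tree is Lima–Sofia (15); add Sofia.
Step 7: cheapest edge leaving the tree is Lagos–Sofia (8); add Lagos.
Step 8: cheapest edge leaving the tree is Lagos–Seoul (19); add Seoul.
MST edges: Oslo–Tokyo, Oslo–Quito, Delhi–Quito, Delhi–Hanoi, Hanoi–Lima, Lima–Sofia, Lagos–Sofia, Lagos–Seoul; total weight 3+6+5+9+5+15+8+19 = 70.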